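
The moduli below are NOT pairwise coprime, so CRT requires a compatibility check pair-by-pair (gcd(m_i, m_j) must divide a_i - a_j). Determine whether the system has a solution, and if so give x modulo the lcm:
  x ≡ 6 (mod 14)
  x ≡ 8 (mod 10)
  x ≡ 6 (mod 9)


Moduli 14, 10, 9 are not pairwise coprime, so CRT works modulo lcm(m_i) when all pairwise compatibility conditions hold.
Pairwise compatibility: gcd(m_i, m_j) must divide a_i - a_j for every pair.
Merge one congruence at a time:
  Start: x ≡ 6 (mod 14).
  Combine with x ≡ 8 (mod 10): gcd(14, 10) = 2; 8 - 6 = 2, which IS divisible by 2, so compatible.
    Write x = 6 + 14·t and substitute into x ≡ 8 (mod 10): 14·t ≡ 8 − 6 = 2 (mod 10).
    Divide the congruence (and modulus) by g = 2: 7·t ≡ 1 (mod 5).
    Reduce coefficients mod 5: 2·t ≡ 1 (mod 5).
    The inverse of 2 mod 5 is 3 (since 2·3 = 6 = 1·5 + 1), so t ≡ 3·1 = 3 ≡ 3 (mod 5).
    Then x = 6 + 14·3 = 48, valid modulo lcm(14, 10) = 70: x ≡ 48 (mod 70).
  Combine with x ≡ 6 (mod 9): gcd(70, 9) = 1; 6 - 48 = -42, which IS divisible by 1, so compatible.
    Write x = 48 + 70·t and substitute into x ≡ 6 (mod 9): 70·t ≡ 6 − 48 = -42 (mod 9).
    Reduce coefficients mod 9: 7·t ≡ 3 (mod 9).
    The inverse of 7 mod 9 is 4 (since 7·4 = 28 = 3·9 + 1), so t ≡ 4·3 = 12 ≡ 3 (mod 9).
    Then x = 48 + 70·3 = 258, valid modulo lcm(70, 9) = 630: x ≡ 258 (mod 630).
Verify: 258 mod 14 = 6, 258 mod 10 = 8, 258 mod 9 = 6.

x ≡ 258 (mod 630).


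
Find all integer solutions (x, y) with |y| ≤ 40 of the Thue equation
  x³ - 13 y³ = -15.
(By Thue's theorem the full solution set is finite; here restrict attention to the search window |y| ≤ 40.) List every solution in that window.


The equation is x³ - 13y³ = -15. For fixed y, x³ = 13·y³ − 15, so a solution requires the RHS to be a perfect cube.
Strategy: iterate y from -40 to 40, compute RHS = 13·y³ − 15, and check whether it is a (positive or negative) perfect cube.
Check small values of y:
  y = 0: RHS = -15 is not a perfect cube.
  y = 1: RHS = -2 is not a perfect cube.
  y = -1: RHS = -28 is not a perfect cube.
  y = 2: RHS = 89 is not a perfect cube.
  y = -2: RHS = -119 is not a perfect cube.
  y = 3: RHS = 336 is not a perfect cube.
  y = -3: RHS = -366 is not a perfect cube.
Continuing the search up to |y| = 40 finds no solutions either.
No (x, y) in the scanned range satisfies the equation.

No integer solutions with |y| ≤ 40.


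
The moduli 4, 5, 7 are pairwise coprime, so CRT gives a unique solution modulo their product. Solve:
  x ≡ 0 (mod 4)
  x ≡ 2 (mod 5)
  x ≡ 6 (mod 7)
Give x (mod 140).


Moduli 4, 5, 7 are pairwise coprime; by CRT there is a unique solution modulo M = 4 · 5 · 7 = 140.
Solve pairwise, accumulating the modulus:
  Start with x ≡ 0 (mod 4).
  Combine with x ≡ 2 (mod 5): since gcd(4, 5) = 1, we get a unique residue mod 20.
    Write x = 0 + 4·t and substitute into x ≡ 2 (mod 5): 4·t ≡ 2 − 0 = 2 (mod 5).
    The inverse of 4 mod 5 is 4 (since 4·4 = 16 = 3·5 + 1), so t ≡ 4·2 = 8 ≡ 3 (mod 5).
    Then x = 0 + 4·3 = 12, valid modulo lcm(4, 5) = 20: x ≡ 12 (mod 20).
  Combine with x ≡ 6 (mod 7): since gcd(20, 7) = 1, we get a unique residue mod 140.
    Write x = 12 + 20·t and substitute into x ≡ 6 (mod 7): 20·t ≡ 6 − 12 = -6 (mod 7).
    Reduce coefficients mod 7: 6·t ≡ 1 (mod 7).
    The inverse of 6 mod 7 is 6 (since 6·6 = 36 = 5·7 + 1), so t ≡ 6·1 = 6 ≡ 6 (mod 7).
    Then x = 12 + 20·6 = 132, valid modulo lcm(20, 7) = 140: x ≡ 132 (mod 140).
Verify: 132 mod 4 = 0 ✓, 132 mod 5 = 2 ✓, 132 mod 7 = 6 ✓.

x ≡ 132 (mod 140).


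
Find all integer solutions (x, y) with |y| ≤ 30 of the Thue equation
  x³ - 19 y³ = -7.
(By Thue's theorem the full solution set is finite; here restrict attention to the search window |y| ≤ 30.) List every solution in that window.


The equation is x³ - 19y³ = -7. For fixed y, x³ = 19·y³ − 7, so a solution requires the RHS to be a perfect cube.
Strategy: iterate y from -30 to 30, compute RHS = 19·y³ − 7, and check whether it is a (positive or negative) perfect cube.
Check small values of y:
  y = 0: RHS = -7 is not a perfect cube.
  y = 1: RHS = 12 is not a perfect cube.
  y = -1: RHS = -26 is not a perfect cube.
  y = 2: RHS = 145 is not a perfect cube.
  y = -2: RHS = -159 is not a perfect cube.
  y = 3: RHS = 506 is not a perfect cube.
  y = -3: RHS = -520 is not a perfect cube.
Continuing the search up to |y| = 30 finds no solutions either.
No (x, y) in the scanned range satisfies the equation.

No integer solutions with |y| ≤ 30.


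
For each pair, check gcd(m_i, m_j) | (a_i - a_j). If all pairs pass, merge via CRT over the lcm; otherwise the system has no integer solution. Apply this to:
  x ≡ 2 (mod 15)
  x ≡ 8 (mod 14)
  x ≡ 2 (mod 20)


Moduli 15, 14, 20 are not pairwise coprime, so CRT works modulo lcm(m_i) when all pairwise compatibility conditions hold.
Pairwise compatibility: gcd(m_i, m_j) must divide a_i - a_j for every pair.
Merge one congruence at a time:
  Start: x ≡ 2 (mod 15).
  Combine with x ≡ 8 (mod 14): gcd(15, 14) = 1; 8 - 2 = 6, which IS divisible by 1, so compatible.
    Write x = 2 + 15·t and substitute into x ≡ 8 (mod 14): 15·t ≡ 8 − 2 = 6 (mod 14).
    Reduce coefficients mod 14: 1·t ≡ 6 (mod 14).
    So t ≡ 6 (mod 14).
    Then x = 2 + 15·6 = 92, valid modulo lcm(15, 14) = 210: x ≡ 92 (mod 210).
  Combine with x ≡ 2 (mod 20): gcd(210, 20) = 10; 2 - 92 = -90, which IS divisible by 10, so compatible.
    Write x = 92 + 210·t and substitute into x ≡ 2 (mod 20): 210·t ≡ 2 − 92 = -90 (mod 20).
    Divide the congruence (and modulus) by g = 10: 21·t ≡ -9 (mod 2).
    Reduce coefficients mod 2: 1·t ≡ 1 (mod 2).
    So t ≡ 1 (mod 2).
    Then x = 92 + 210·1 = 302, valid modulo lcm(210, 20) = 420: x ≡ 302 (mod 420).
Verify: 302 mod 15 = 2, 302 mod 14 = 8, 302 mod 20 = 2.

x ≡ 302 (mod 420).


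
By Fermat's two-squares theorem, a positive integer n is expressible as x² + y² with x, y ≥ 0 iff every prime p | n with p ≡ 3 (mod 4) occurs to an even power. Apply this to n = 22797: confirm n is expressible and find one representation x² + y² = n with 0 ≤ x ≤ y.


Step 1: Factor n = 22797 = 3^2 · 17 · 149.
Step 2: Check the mod-4 condition on each prime factor: 3 ≡ 3 (mod 4), exponent 2 (must be even); 17 ≡ 1 (mod 4), exponent 1; 149 ≡ 1 (mod 4), exponent 1.
All primes ≡ 3 (mod 4) appear to even exponent (or don't appear), so by the two-squares theorem n IS expressible as a sum of two squares.
Step 3: Build a representation. Group n = k² · m with k = 3 and m = 17 · 149 = 2533 (a product of primes ≡ 1 (mod 4)); a representation of m scales to one of n via (k·x)² + (k·y)² = k²(x² + y²). Each prime p ≡ 1 (mod 4) is itself a sum of two squares; find a² by testing p − a² for a perfect square:
  17: 17 − 1² = 16 = 4² ⇒ 17 = 1² + 4².
  149: 149 − 1² = 148, 149 − 2² = 145, 149 − 3² = 140, 149 − 4² = 133, 149 − 5² = 124, 149 − 6² = 113, 149 − 7² = 100 = 10² ⇒ 149 = 7² + 10².
  Combine using the Brahmagupta–Fibonacci identity (a² + b²)(c² + d²) = (ac − bd)² + (ad + bc)² = (ac + bd)² + (ad − bc)²:
  17 · 149 = 2533: from (1² + 4²)(7² + 10²), take (1·7 − 4·10, 1·10 + 4·7) = (7 − 40, 10 + 28) = (-33, 38); dropping signs (only squares matter) gives (33, 38); check 33² + 38² = 1089 + 1444 = 2533 ✓.
  Scale by k = 3: (3·33, 3·38) = (99, 114).
Step 4: Order so x ≤ y and verify: 99² + 114² = 9801 + 12996 = 22797 = n. ✓

n = 22797 = 99² + 114² (one valid representation with x ≤ y).


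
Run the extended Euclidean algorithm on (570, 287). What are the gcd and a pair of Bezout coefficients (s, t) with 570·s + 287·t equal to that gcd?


Euclidean algorithm on (570, 287) — divide until remainder is 0:
  570 = 1 · 287 + 283
  287 = 1 · 283 + 4
  283 = 70 · 4 + 3
  4 = 1 · 3 + 1
  3 = 3 · 1 + 0
gcd(570, 287) = 1.
Track Bezout coefficients alongside the remainders: start with r₀ = 570 = a·1 + b·0 (s = 1, t = 0) and r₁ = 287 = a·0 + b·1 (s = 0, t = 1); each new remainder r_{k+1} = r_{k-1} − q_k·r_k inherits s_{k+1} = s_{k-1} − q_k·s_k, t_{k+1} = t_{k-1} − q_k·t_k, so r_k = a·s_k + b·t_k at every step:
  q = 1: r = 283, s = 1 − 1·0 = 1, t = 0 − 1·1 = -1  (check: 570·1 + 287·(-1) = 283)
  q = 1: r = 4, s = 0 − 1·1 = -1, t = 1 − 1·(-1) = 2  (check: 570·(-1) + 287·2 = 4)
  q = 70: r = 3, s = 1 − 70·(-1) = 71, t = -1 − 70·2 = -141  (check: 570·71 + 287·(-141) = 3)
  q = 1: r = 1, s = -1 − 1·71 = -72, t = 2 − 1·(-141) = 143  (check: 570·(-72) + 287·143 = 1)
The row with r = 1 (the gcd) gives the Bezout coefficients s = -72, t = 143.
Result: 570 · (-72) + 287 · (143) = 1.

gcd(570, 287) = 1; s = -72, t = 143 (check: 570·(-72) + 287·143 = 1).


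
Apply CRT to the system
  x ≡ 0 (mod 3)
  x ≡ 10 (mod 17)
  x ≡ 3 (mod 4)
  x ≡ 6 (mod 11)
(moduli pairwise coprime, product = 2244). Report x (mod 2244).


Product of moduli M = 3 · 17 · 4 · 11 = 2244.
Merge one congruence at a time:
  Start: x ≡ 0 (mod 3).
  Combine with x ≡ 10 (mod 17); new modulus lcm = 51.
    Write x = 0 + 3·t and substitute into x ≡ 10 (mod 17): 3·t ≡ 10 − 0 = 10 (mod 17).
    The inverse of 3 mod 17 is 6 (since 3·6 = 18 = 1·17 + 1), so t ≡ 6·10 = 60 ≡ 9 (mod 17).
    Then x = 0 + 3·9 = 27, valid modulo lcm(3, 17) = 51: x ≡ 27 (mod 51).
  Combine with x ≡ 3 (mod 4); new modulus lcm = 204.
    Write x = 27 + 51·t and substitute into x ≡ 3 (mod 4): 51·t ≡ 3 − 27 = -24 (mod 4).
    Reduce coefficients mod 4: 3·t ≡ 0 (mod 4).
    The inverse of 3 mod 4 is 3 (since 3·3 = 9 = 2·4 + 1), so t ≡ 3·0 = 0 ≡ 0 (mod 4).
    Then x = 27 + 51·0 = 27, valid modulo lcm(51, 4) = 204: x ≡ 27 (mod 204).
  Combine with x ≡ 6 (mod 11); new modulus lcm = 2244.
    Write x = 27 + 204·t and substitute into x ≡ 6 (mod 11): 204·t ≡ 6 − 27 = -21 (mod 11).
    Reduce coefficients mod 11: 6·t ≡ 1 (mod 11).
    The inverse of 6 mod 11 is 2 (since 6·2 = 12 = 1·11 + 1), so t ≡ 2·1 = 2 ≡ 2 (mod 11).
    Then x = 27 + 204·2 = 435, valid modulo lcm(204, 11) = 2244: x ≡ 435 (mod 2244).
Verify against each original: 435 mod 3 = 0, 435 mod 17 = 10, 435 mod 4 = 3, 435 mod 11 = 6.

x ≡ 435 (mod 2244).


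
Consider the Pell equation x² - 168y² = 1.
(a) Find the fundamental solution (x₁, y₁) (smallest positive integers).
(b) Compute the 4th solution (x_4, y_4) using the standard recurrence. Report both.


Step 1: Find the fundamental solution (x₁, y₁) of x² - 168y² = 1.
  Expand √168 as a continued fraction. a₀ = ⌊√168⌋ = 12; iterate m_{k+1} = d_k·a_k − m_k, d_{k+1} = (168 − m_{k+1}²)/d_k, a_{k+1} = ⌊(a₀ + m_{k+1})/d_{k+1}⌋ (starting m₀ = 0, d₀ = 1), with convergents p_k = a_k·p_{k-1} + p_{k-2}, q_k = a_k·q_{k-1} + q_{k-2} (p₋₁ = 1, q₋₁ = 0):
  k = 0: a₀ = 12; p₀/q₀ = 12/1; p₀² − 168·q₀² = 144 − 168 = -24.
  k = 1: m = 12, d = 24, a = ⌊(12 + 12)/24⌋ = 1; p/q = (1·12 + 1)/(1·1 + 0) = 13/1; p² − 168·q² = 169 − 168 = 1.
  The first convergent with p² − 168·q² = 1 gives the fundamental solution (x₁, y₁) = (13, 1).
Step 2: Apply the recurrence (x_{n+1}, y_{n+1}) = (x₁x_n + 168y₁y_n, x₁y_n + y₁x_n) repeatedly.
  From (x_1, y_1) = (13, 1): x_2 = 13·13 + 168·1·1 = 337; y_2 = 13·1 + 1·13 = 26.
  From (x_2, y_2) = (337, 26): x_3 = 13·337 + 168·1·26 = 8749; y_3 = 13·26 + 1·337 = 675.
  From (x_3, y_3) = (8749, 675): x_4 = 13·8749 + 168·1·675 = 227137; y_4 = 13·675 + 1·8749 = 17524.
Step 3: Verify x_4² - 168·y_4² = 51591216769 - 51591216768 = 1 (should be 1). ✓

(x_1, y_1) = (13, 1); (x_4, y_4) = (227137, 17524).


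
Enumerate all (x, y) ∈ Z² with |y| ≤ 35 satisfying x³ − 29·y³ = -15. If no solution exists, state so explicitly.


The equation is x³ - 29y³ = -15. For fixed y, x³ = 29·y³ − 15, so a solution requires the RHS to be a perfect cube.
Strategy: iterate y from -35 to 35, compute RHS = 29·y³ − 15, and check whether it is a (positive or negative) perfect cube.
Check small values of y:
  y = 0: RHS = -15 is not a perfect cube.
  y = 1: RHS = 14 is not a perfect cube.
  y = -1: RHS = -44 is not a perfect cube.
  y = 2: RHS = 217 is not a perfect cube.
  y = -2: RHS = -247 is not a perfect cube.
  y = 3: RHS = 768 is not a perfect cube.
  y = -3: RHS = -798 is not a perfect cube.
Continuing the search up to |y| = 35 finds no solutions either.
No (x, y) in the scanned range satisfies the equation.

No integer solutions with |y| ≤ 35.


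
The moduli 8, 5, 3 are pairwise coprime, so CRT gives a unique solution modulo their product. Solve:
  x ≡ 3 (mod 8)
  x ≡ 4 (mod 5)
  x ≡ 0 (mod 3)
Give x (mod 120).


Moduli 8, 5, 3 are pairwise coprime; by CRT there is a unique solution modulo M = 8 · 5 · 3 = 120.
Solve pairwise, accumulating the modulus:
  Start with x ≡ 3 (mod 8).
  Combine with x ≡ 4 (mod 5): since gcd(8, 5) = 1, we get a unique residue mod 40.
    Write x = 3 + 8·t and substitute into x ≡ 4 (mod 5): 8·t ≡ 4 − 3 = 1 (mod 5).
    Reduce coefficients mod 5: 3·t ≡ 1 (mod 5).
    The inverse of 3 mod 5 is 2 (since 3·2 = 6 = 1·5 + 1), so t ≡ 2·1 = 2 ≡ 2 (mod 5).
    Then x = 3 + 8·2 = 19, valid modulo lcm(8, 5) = 40: x ≡ 19 (mod 40).
  Combine with x ≡ 0 (mod 3): since gcd(40, 3) = 1, we get a unique residue mod 120.
    Write x = 19 + 40·t and substitute into x ≡ 0 (mod 3): 40·t ≡ 0 − 19 = -19 (mod 3).
    Reduce coefficients mod 3: 1·t ≡ 2 (mod 3).
    So t ≡ 2 (mod 3).
    Then x = 19 + 40·2 = 99, valid modulo lcm(40, 3) = 120: x ≡ 99 (mod 120).
Verify: 99 mod 8 = 3 ✓, 99 mod 5 = 4 ✓, 99 mod 3 = 0 ✓.

x ≡ 99 (mod 120).


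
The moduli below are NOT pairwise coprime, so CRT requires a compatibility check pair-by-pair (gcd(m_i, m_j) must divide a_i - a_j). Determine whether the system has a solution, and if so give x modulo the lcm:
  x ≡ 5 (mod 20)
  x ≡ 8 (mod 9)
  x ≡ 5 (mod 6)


Moduli 20, 9, 6 are not pairwise coprime, so CRT works modulo lcm(m_i) when all pairwise compatibility conditions hold.
Pairwise compatibility: gcd(m_i, m_j) must divide a_i - a_j for every pair.
Merge one congruence at a time:
  Start: x ≡ 5 (mod 20).
  Combine with x ≡ 8 (mod 9): gcd(20, 9) = 1; 8 - 5 = 3, which IS divisible by 1, so compatible.
    Write x = 5 + 20·t and substitute into x ≡ 8 (mod 9): 20·t ≡ 8 − 5 = 3 (mod 9).
    Reduce coefficients mod 9: 2·t ≡ 3 (mod 9).
    The inverse of 2 mod 9 is 5 (since 2·5 = 10 = 1·9 + 1), so t ≡ 5·3 = 15 ≡ 6 (mod 9).
    Then x = 5 + 20·6 = 125, valid modulo lcm(20, 9) = 180: x ≡ 125 (mod 180).
  Combine with x ≡ 5 (mod 6): gcd(180, 6) = 6; 5 - 125 = -120, which IS divisible by 6, so compatible.
    Write x = 125 + 180·t and substitute into x ≡ 5 (mod 6): 180·t ≡ 5 − 125 = -120 (mod 6).
    Divide the congruence (and modulus) by g = 6: 30·t ≡ -20 (mod 1).
    Modulo 1 every t works; take t = 0.
    Then x = 125 + 180·0 = 125, valid modulo lcm(180, 6) = 180: x ≡ 125 (mod 180).
Verify: 125 mod 20 = 5, 125 mod 9 = 8, 125 mod 6 = 5.

x ≡ 125 (mod 180).


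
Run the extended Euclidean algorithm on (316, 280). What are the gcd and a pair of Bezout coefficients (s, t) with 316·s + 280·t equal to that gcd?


Euclidean algorithm on (316, 280) — divide until remainder is 0:
  316 = 1 · 280 + 36
  280 = 7 · 36 + 28
  36 = 1 · 28 + 8
  28 = 3 · 8 + 4
  8 = 2 · 4 + 0
gcd(316, 280) = 4.
Track Bezout coefficients alongside the remainders: start with r₀ = 316 = a·1 + b·0 (s = 1, t = 0) and r₁ = 280 = a·0 + b·1 (s = 0, t = 1); each new remainder r_{k+1} = r_{k-1} − q_k·r_k inherits s_{k+1} = s_{k-1} − q_k·s_k, t_{k+1} = t_{k-1} − q_k·t_k, so r_k = a·s_k + b·t_k at every step:
  q = 1: r = 36, s = 1 − 1·0 = 1, t = 0 − 1·1 = -1  (check: 316·1 + 280·(-1) = 36)
  q = 7: r = 28, s = 0 − 7·1 = -7, t = 1 − 7·(-1) = 8  (check: 316·(-7) + 280·8 = 28)
  q = 1: r = 8, s = 1 − 1·(-7) = 8, t = -1 − 1·8 = -9  (check: 316·8 + 280·(-9) = 8)
  q = 3: r = 4, s = -7 − 3·8 = -31, t = 8 − 3·(-9) = 35  (check: 316·(-31) + 280·35 = 4)
The row with r = 4 (the gcd) gives the Bezout coefficients s = -31, t = 35.
Result: 316 · (-31) + 280 · (35) = 4.

gcd(316, 280) = 4; s = -31, t = 35 (check: 316·(-31) + 280·35 = 4).


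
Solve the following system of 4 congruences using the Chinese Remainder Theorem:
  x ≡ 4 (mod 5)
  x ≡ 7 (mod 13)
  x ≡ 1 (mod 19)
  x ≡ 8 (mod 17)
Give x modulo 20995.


Product of moduli M = 5 · 13 · 19 · 17 = 20995.
Merge one congruence at a time:
  Start: x ≡ 4 (mod 5).
  Combine with x ≡ 7 (mod 13); new modulus lcm = 65.
    Write x = 4 + 5·t and substitute into x ≡ 7 (mod 13): 5·t ≡ 7 − 4 = 3 (mod 13).
    The inverse of 5 mod 13 is 8 (since 5·8 = 40 = 3·13 + 1), so t ≡ 8·3 = 24 ≡ 11 (mod 13).
    Then x = 4 + 5·11 = 59, valid modulo lcm(5, 13) = 65: x ≡ 59 (mod 65).
  Combine with x ≡ 1 (mod 19); new modulus lcm = 1235.
    Write x = 59 + 65·t and substitute into x ≡ 1 (mod 19): 65·t ≡ 1 − 59 = -58 (mod 19).
    Reduce coefficients mod 19: 8·t ≡ 18 (mod 19).
    The inverse of 8 mod 19 is 12 (since 8·12 = 96 = 5·19 + 1), so t ≡ 12·18 = 216 ≡ 7 (mod 19).
    Then x = 59 + 65·7 = 514, valid modulo lcm(65, 19) = 1235: x ≡ 514 (mod 1235).
  Combine with x ≡ 8 (mod 17); new modulus lcm = 20995.
    Write x = 514 + 1235·t and substitute into x ≡ 8 (mod 17): 1235·t ≡ 8 − 514 = -506 (mod 17).
    Reduce coefficients mod 17: 11·t ≡ 4 (mod 17).
    The inverse of 11 mod 17 is 14 (since 11·14 = 154 = 9·17 + 1), so t ≡ 14·4 = 56 ≡ 5 (mod 17).
    Then x = 514 + 1235·5 = 6689, valid modulo lcm(1235, 17) = 20995: x ≡ 6689 (mod 20995).
Verify against each original: 6689 mod 5 = 4, 6689 mod 13 = 7, 6689 mod 19 = 1, 6689 mod 17 = 8.

x ≡ 6689 (mod 20995).


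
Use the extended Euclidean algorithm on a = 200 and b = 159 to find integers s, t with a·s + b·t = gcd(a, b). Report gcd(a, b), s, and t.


Euclidean algorithm on (200, 159) — divide until remainder is 0:
  200 = 1 · 159 + 41
  159 = 3 · 41 + 36
  41 = 1 · 36 + 5
  36 = 7 · 5 + 1
  5 = 5 · 1 + 0
gcd(200, 159) = 1.
Track Bezout coefficients alongside the remainders: start with r₀ = 200 = a·1 + b·0 (s = 1, t = 0) and r₁ = 159 = a·0 + b·1 (s = 0, t = 1); each new remainder r_{k+1} = r_{k-1} − q_k·r_k inherits s_{k+1} = s_{k-1} − q_k·s_k, t_{k+1} = t_{k-1} − q_k·t_k, so r_k = a·s_k + b·t_k at every step:
  q = 1: r = 41, s = 1 − 1·0 = 1, t = 0 − 1·1 = -1  (check: 200·1 + 159·(-1) = 41)
  q = 3: r = 36, s = 0 − 3·1 = -3, t = 1 − 3·(-1) = 4  (check: 200·(-3) + 159·4 = 36)
  q = 1: r = 5, s = 1 − 1·(-3) = 4, t = -1 − 1·4 = -5  (check: 200·4 + 159·(-5) = 5)
  q = 7: r = 1, s = -3 − 7·4 = -31, t = 4 − 7·(-5) = 39  (check: 200·(-31) + 159·39 = 1)
The row with r = 1 (the gcd) gives the Bezout coefficients s = -31, t = 39.
Result: 200 · (-31) + 159 · (39) = 1.

gcd(200, 159) = 1; s = -31, t = 39 (check: 200·(-31) + 159·39 = 1).


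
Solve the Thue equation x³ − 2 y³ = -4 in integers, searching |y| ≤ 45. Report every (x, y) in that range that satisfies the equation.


The equation is x³ - 2y³ = -4. For fixed y, x³ = 2·y³ − 4, so a solution requires the RHS to be a perfect cube.
Strategy: iterate y from -45 to 45, compute RHS = 2·y³ − 4, and check whether it is a (positive or negative) perfect cube.
Check small values of y:
  y = 0: RHS = -4 is not a perfect cube.
  y = 1: RHS = -2 is not a perfect cube.
  y = -1: RHS = -6 is not a perfect cube.
  y = 2: RHS = 12 is not a perfect cube.
  y = -2: RHS = -20 is not a perfect cube.
  y = 3: RHS = 50 is not a perfect cube.
  y = -3: RHS = -58 is not a perfect cube.
Continuing the search up to |y| = 45 finds no solutions either.
No (x, y) in the scanned range satisfies the equation.

No integer solutions with |y| ≤ 45.


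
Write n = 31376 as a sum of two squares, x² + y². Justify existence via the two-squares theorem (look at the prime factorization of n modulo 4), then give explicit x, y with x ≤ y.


Step 1: Factor n = 31376 = 2^4 · 37 · 53.
Step 2: Check the mod-4 condition on each prime factor: 2 = 2 (special); 37 ≡ 1 (mod 4), exponent 1; 53 ≡ 1 (mod 4), exponent 1.
All primes ≡ 3 (mod 4) appear to even exponent (or don't appear), so by the two-squares theorem n IS expressible as a sum of two squares.
Step 3: Build a representation. Group n = k² · m with k = 4 and m = 37 · 53 = 1961 (a product of primes ≡ 1 (mod 4)); a representation of m scales to one of n via (k·x)² + (k·y)² = k²(x² + y²). Each prime p ≡ 1 (mod 4) is itself a sum of two squares; find a² by testing p − a² for a perfect square:
  37: 37 − 1² = 36 = 6² ⇒ 37 = 1² + 6².
  53: 53 − 1² = 52, 53 − 2² = 49 = 7² ⇒ 53 = 2² + 7².
  Combine using the Brahmagupta–Fibonacci identity (a² + b²)(c² + d²) = (ac − bd)² + (ad + bc)² = (ac + bd)² + (ad − bc)²:
  37 · 53 = 1961: from (1² + 6²)(2² + 7²), take (1·2 − 6·7, 1·7 + 6·2) = (2 − 42, 7 + 12) = (-40, 19); dropping signs (only squares matter) gives (40, 19); check 40² + 19² = 1600 + 361 = 1961 ✓.
  Scale by k = 4: (4·40, 4·19) = (160, 76).
Step 4: Order so x ≤ y and verify: 76² + 160² = 5776 + 25600 = 31376 = n. ✓

n = 31376 = 76² + 160² (one valid representation with x ≤ y).


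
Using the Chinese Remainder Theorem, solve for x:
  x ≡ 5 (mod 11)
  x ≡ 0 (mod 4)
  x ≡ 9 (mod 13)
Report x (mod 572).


Moduli 11, 4, 13 are pairwise coprime; by CRT there is a unique solution modulo M = 11 · 4 · 13 = 572.
Solve pairwise, accumulating the modulus:
  Start with x ≡ 5 (mod 11).
  Combine with x ≡ 0 (mod 4): since gcd(11, 4) = 1, we get a unique residue mod 44.
    Write x = 5 + 11·t and substitute into x ≡ 0 (mod 4): 11·t ≡ 0 − 5 = -5 (mod 4).
    Reduce coefficients mod 4: 3·t ≡ 3 (mod 4).
    The inverse of 3 mod 4 is 3 (since 3·3 = 9 = 2·4 + 1), so t ≡ 3·3 = 9 ≡ 1 (mod 4).
    Then x = 5 + 11·1 = 16, valid modulo lcm(11, 4) = 44: x ≡ 16 (mod 44).
  Combine with x ≡ 9 (mod 13): since gcd(44, 13) = 1, we get a unique residue mod 572.
    Write x = 16 + 44·t and substitute into x ≡ 9 (mod 13): 44·t ≡ 9 − 16 = -7 (mod 13).
    Reduce coefficients mod 13: 5·t ≡ 6 (mod 13).
    The inverse of 5 mod 13 is 8 (since 5·8 = 40 = 3·13 + 1), so t ≡ 8·6 = 48 ≡ 9 (mod 13).
    Then x = 16 + 44·9 = 412, valid modulo lcm(44, 13) = 572: x ≡ 412 (mod 572).
Verify: 412 mod 11 = 5 ✓, 412 mod 4 = 0 ✓, 412 mod 13 = 9 ✓.

x ≡ 412 (mod 572).


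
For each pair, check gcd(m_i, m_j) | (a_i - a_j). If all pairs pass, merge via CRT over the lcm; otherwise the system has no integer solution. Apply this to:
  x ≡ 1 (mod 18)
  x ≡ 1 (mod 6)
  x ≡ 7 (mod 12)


Moduli 18, 6, 12 are not pairwise coprime, so CRT works modulo lcm(m_i) when all pairwise compatibility conditions hold.
Pairwise compatibility: gcd(m_i, m_j) must divide a_i - a_j for every pair.
Merge one congruence at a time:
  Start: x ≡ 1 (mod 18).
  Combine with x ≡ 1 (mod 6): gcd(18, 6) = 6; 1 - 1 = 0, which IS divisible by 6, so compatible.
    Write x = 1 + 18·t and substitute into x ≡ 1 (mod 6): 18·t ≡ 1 − 1 = 0 (mod 6).
    Divide the congruence (and modulus) by g = 6: 3·t ≡ 0 (mod 1).
    Modulo 1 every t works; take t = 0.
    Then x = 1 + 18·0 = 1, valid modulo lcm(18, 6) = 18: x ≡ 1 (mod 18).
  Combine with x ≡ 7 (mod 12): gcd(18, 12) = 6; 7 - 1 = 6, which IS divisible by 6, so compatible.
    Write x = 1 + 18·t and substitute into x ≡ 7 (mod 12): 18·t ≡ 7 − 1 = 6 (mod 12).
    Divide the congruence (and modulus) by g = 6: 3·t ≡ 1 (mod 2).
    Reduce coefficients mod 2: 1·t ≡ 1 (mod 2).
    So t ≡ 1 (mod 2).
    Then x = 1 + 18·1 = 19, valid modulo lcm(18, 12) = 36: x ≡ 19 (mod 36).
Verify: 19 mod 18 = 1, 19 mod 6 = 1, 19 mod 12 = 7.

x ≡ 19 (mod 36).


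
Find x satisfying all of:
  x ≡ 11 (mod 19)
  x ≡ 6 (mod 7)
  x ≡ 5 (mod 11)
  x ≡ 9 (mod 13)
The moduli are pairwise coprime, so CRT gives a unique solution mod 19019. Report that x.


Product of moduli M = 19 · 7 · 11 · 13 = 19019.
Merge one congruence at a time:
  Start: x ≡ 11 (mod 19).
  Combine with x ≡ 6 (mod 7); new modulus lcm = 133.
    Write x = 11 + 19·t and substitute into x ≡ 6 (mod 7): 19·t ≡ 6 − 11 = -5 (mod 7).
    Reduce coefficients mod 7: 5·t ≡ 2 (mod 7).
    The inverse of 5 mod 7 is 3 (since 5·3 = 15 = 2·7 + 1), so t ≡ 3·2 = 6 ≡ 6 (mod 7).
    Then x = 11 + 19·6 = 125, valid modulo lcm(19, 7) = 133: x ≡ 125 (mod 133).
  Combine with x ≡ 5 (mod 11); new modulus lcm = 1463.
    Write x = 125 + 133·t and substitute into x ≡ 5 (mod 11): 133·t ≡ 5 − 125 = -120 (mod 11).
    Reduce coefficients mod 11: 1·t ≡ 1 (mod 11).
    So t ≡ 1 (mod 11).
    Then x = 125 + 133·1 = 258, valid modulo lcm(133, 11) = 1463: x ≡ 258 (mod 1463).
  Combine with x ≡ 9 (mod 13); new modulus lcm = 19019.
    Write x = 258 + 1463·t and substitute into x ≡ 9 (mod 13): 1463·t ≡ 9 − 258 = -249 (mod 13).
    Reduce coefficients mod 13: 7·t ≡ 11 (mod 13).
    The inverse of 7 mod 13 is 2 (since 7·2 = 14 = 1·13 + 1), so t ≡ 2·11 = 22 ≡ 9 (mod 13).
    Then x = 258 + 1463·9 = 13425, valid modulo lcm(1463, 13) = 19019: x ≡ 13425 (mod 19019).
Verify against each original: 13425 mod 19 = 11, 13425 mod 7 = 6, 13425 mod 11 = 5, 13425 mod 13 = 9.

x ≡ 13425 (mod 19019).


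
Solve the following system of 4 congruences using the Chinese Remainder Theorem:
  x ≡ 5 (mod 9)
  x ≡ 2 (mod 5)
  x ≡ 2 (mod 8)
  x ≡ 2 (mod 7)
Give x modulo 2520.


Product of moduli M = 9 · 5 · 8 · 7 = 2520.
Merge one congruence at a time:
  Start: x ≡ 5 (mod 9).
  Combine with x ≡ 2 (mod 5); new modulus lcm = 45.
    Write x = 5 + 9·t and substitute into x ≡ 2 (mod 5): 9·t ≡ 2 − 5 = -3 (mod 5).
    Reduce coefficients mod 5: 4·t ≡ 2 (mod 5).
    The inverse of 4 mod 5 is 4 (since 4·4 = 16 = 3·5 + 1), so t ≡ 4·2 = 8 ≡ 3 (mod 5).
    Then x = 5 + 9·3 = 32, valid modulo lcm(9, 5) = 45: x ≡ 32 (mod 45).
  Combine with x ≡ 2 (mod 8); new modulus lcm = 360.
    Write x = 32 + 45·t and substitute into x ≡ 2 (mod 8): 45·t ≡ 2 − 32 = -30 (mod 8).
    Reduce coefficients mod 8: 5·t ≡ 2 (mod 8).
    The inverse of 5 mod 8 is 5 (since 5·5 = 25 = 3·8 + 1), so t ≡ 5·2 = 10 ≡ 2 (mod 8).
    Then x = 32 + 45·2 = 122, valid modulo lcm(45, 8) = 360: x ≡ 122 (mod 360).
  Combine with x ≡ 2 (mod 7); new modulus lcm = 2520.
    Write x = 122 + 360·t and substitute into x ≡ 2 (mod 7): 360·t ≡ 2 − 122 = -120 (mod 7).
    Reduce coefficients mod 7: 3·t ≡ 6 (mod 7).
    The inverse of 3 mod 7 is 5 (since 3·5 = 15 = 2·7 + 1), so t ≡ 5·6 = 30 ≡ 2 (mod 7).
    Then x = 122 + 360·2 = 842, valid modulo lcm(360, 7) = 2520: x ≡ 842 (mod 2520).
Verify against each original: 842 mod 9 = 5, 842 mod 5 = 2, 842 mod 8 = 2, 842 mod 7 = 2.

x ≡ 842 (mod 2520).


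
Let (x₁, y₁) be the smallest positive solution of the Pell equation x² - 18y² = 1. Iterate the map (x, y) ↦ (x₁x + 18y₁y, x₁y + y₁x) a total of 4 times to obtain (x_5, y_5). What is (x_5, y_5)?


Step 1: Find the fundamental solution (x₁, y₁) of x² - 18y² = 1.
  Expand √18 as a continued fraction. a₀ = ⌊√18⌋ = 4; iterate m_{k+1} = d_k·a_k − m_k, d_{k+1} = (18 − m_{k+1}²)/d_k, a_{k+1} = ⌊(a₀ + m_{k+1})/d_{k+1}⌋ (starting m₀ = 0, d₀ = 1), with convergents p_k = a_k·p_{k-1} + p_{k-2}, q_k = a_k·q_{k-1} + q_{k-2} (p₋₁ = 1, q₋₁ = 0):
  k = 0: a₀ = 4; p₀/q₀ = 4/1; p₀² − 18·q₀² = 16 − 18 = -2.
  k = 1: m = 4, d = 2, a = ⌊(4 + 4)/2⌋ = 4; p/q = (4·4 + 1)/(4·1 + 0) = 17/4; p² − 18·q² = 289 − 288 = 1.
  The first convergent with p² − 18·q² = 1 gives the fundamental solution (x₁, y₁) = (17, 4).
Step 2: Apply the recurrence (x_{n+1}, y_{n+1}) = (x₁x_n + 18y₁y_n, x₁y_n + y₁x_n) repeatedly.
  From (x_1, y_1) = (17, 4): x_2 = 17·17 + 18·4·4 = 577; y_2 = 17·4 + 4·17 = 136.
  From (x_2, y_2) = (577, 136): x_3 = 17·577 + 18·4·136 = 19601; y_3 = 17·136 + 4·577 = 4620.
  From (x_3, y_3) = (19601, 4620): x_4 = 17·19601 + 18·4·4620 = 665857; y_4 = 17·4620 + 4·19601 = 156944.
  From (x_4, y_4) = (665857, 156944): x_5 = 17·665857 + 18·4·156944 = 22619537; y_5 = 17·156944 + 4·665857 = 5331476.
Step 3: Verify x_5² - 18·y_5² = 511643454094369 - 511643454094368 = 1 (should be 1). ✓

(x_1, y_1) = (17, 4); (x_5, y_5) = (22619537, 5331476).


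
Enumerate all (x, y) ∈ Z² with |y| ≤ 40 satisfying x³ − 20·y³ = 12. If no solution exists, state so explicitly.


The equation is x³ - 20y³ = 12. For fixed y, x³ = 20·y³ + 12, so a solution requires the RHS to be a perfect cube.
Strategy: iterate y from -40 to 40, compute RHS = 20·y³ + 12, and check whether it is a (positive or negative) perfect cube.
Check small values of y:
  y = 0: RHS = 12 is not a perfect cube.
  y = 1: RHS = 32 is not a perfect cube.
  y = -1: RHS = -8 = (-2)³ ⇒ x = -2 works.
  y = 2: RHS = 172 is not a perfect cube.
  y = -2: RHS = -148 is not a perfect cube.
  y = 3: RHS = 552 is not a perfect cube.
  y = -3: RHS = -528 is not a perfect cube.
Continuing the search up to |y| = 40 finds no further solutions beyond those listed.
Collected solutions: (-2, -1).

Solutions (with |y| ≤ 40): (-2, -1).


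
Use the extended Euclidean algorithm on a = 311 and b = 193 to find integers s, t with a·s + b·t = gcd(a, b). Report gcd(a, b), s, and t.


Euclidean algorithm on (311, 193) — divide until remainder is 0:
  311 = 1 · 193 + 118
  193 = 1 · 118 + 75
  118 = 1 · 75 + 43
  75 = 1 · 43 + 32
  43 = 1 · 32 + 11
  32 = 2 · 11 + 10
  11 = 1 · 10 + 1
  10 = 10 · 1 + 0
gcd(311, 193) = 1.
Track Bezout coefficients alongside the remainders: start with r₀ = 311 = a·1 + b·0 (s = 1, t = 0) and r₁ = 193 = a·0 + b·1 (s = 0, t = 1); each new remainder r_{k+1} = r_{k-1} − q_k·r_k inherits s_{k+1} = s_{k-1} − q_k·s_k, t_{k+1} = t_{k-1} − q_k·t_k, so r_k = a·s_k + b·t_k at every step:
  q = 1: r = 118, s = 1 − 1·0 = 1, t = 0 − 1·1 = -1  (check: 311·1 + 193·(-1) = 118)
  q = 1: r = 75, s = 0 − 1·1 = -1, t = 1 − 1·(-1) = 2  (check: 311·(-1) + 193·2 = 75)
  q = 1: r = 43, s = 1 − 1·(-1) = 2, t = -1 − 1·2 = -3  (check: 311·2 + 193·(-3) = 43)
  q = 1: r = 32, s = -1 − 1·2 = -3, t = 2 − 1·(-3) = 5  (check: 311·(-3) + 193·5 = 32)
  q = 1: r = 11, s = 2 − 1·(-3) = 5, t = -3 − 1·5 = -8  (check: 311·5 + 193·(-8) = 11)
  q = 2: r = 10, s = -3 − 2·5 = -13, t = 5 − 2·(-8) = 21  (check: 311·(-13) + 193·21 = 10)
  q = 1: r = 1, s = 5 − 1·(-13) = 18, t = -8 − 1·21 = -29  (check: 311·18 + 193·(-29) = 1)
The row with r = 1 (the gcd) gives the Bezout coefficients s = 18, t = -29.
Result: 311 · (18) + 193 · (-29) = 1.

gcd(311, 193) = 1; s = 18, t = -29 (check: 311·18 + 193·(-29) = 1).


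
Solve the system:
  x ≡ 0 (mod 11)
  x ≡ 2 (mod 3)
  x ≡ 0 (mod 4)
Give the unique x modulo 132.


Moduli 11, 3, 4 are pairwise coprime; by CRT there is a unique solution modulo M = 11 · 3 · 4 = 132.
Solve pairwise, accumulating the modulus:
  Start with x ≡ 0 (mod 11).
  Combine with x ≡ 2 (mod 3): since gcd(11, 3) = 1, we get a unique residue mod 33.
    Write x = 0 + 11·t and substitute into x ≡ 2 (mod 3): 11·t ≡ 2 − 0 = 2 (mod 3).
    Reduce coefficients mod 3: 2·t ≡ 2 (mod 3).
    The inverse of 2 mod 3 is 2 (since 2·2 = 4 = 1·3 + 1), so t ≡ 2·2 = 4 ≡ 1 (mod 3).
    Then x = 0 + 11·1 = 11, valid modulo lcm(11, 3) = 33: x ≡ 11 (mod 33).
  Combine with x ≡ 0 (mod 4): since gcd(33, 4) = 1, we get a unique residue mod 132.
    Write x = 11 + 33·t and substitute into x ≡ 0 (mod 4): 33·t ≡ 0 − 11 = -11 (mod 4).
    Reduce coefficients mod 4: 1·t ≡ 1 (mod 4).
    So t ≡ 1 (mod 4).
    Then x = 11 + 33·1 = 44, valid modulo lcm(33, 4) = 132: x ≡ 44 (mod 132).
Verify: 44 mod 11 = 0 ✓, 44 mod 3 = 2 ✓, 44 mod 4 = 0 ✓.

x ≡ 44 (mod 132).


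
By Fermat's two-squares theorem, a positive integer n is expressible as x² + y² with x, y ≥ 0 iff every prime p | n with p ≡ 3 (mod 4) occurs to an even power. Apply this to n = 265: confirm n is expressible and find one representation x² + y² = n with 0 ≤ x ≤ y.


Step 1: Factor n = 265 = 5 · 53.
Step 2: Check the mod-4 condition on each prime factor: 5 ≡ 1 (mod 4), exponent 1; 53 ≡ 1 (mod 4), exponent 1.
All primes ≡ 3 (mod 4) appear to even exponent (or don't appear), so by the two-squares theorem n IS expressible as a sum of two squares.
Step 3: Build a representation. Here n = 5 · 53 is a product of primes ≡ 1 (mod 4). Each prime p ≡ 1 (mod 4) is itself a sum of two squares; find a² by testing p − a² for a perfect square:
  5: 5 − 1² = 4 = 2² ⇒ 5 = 1² + 2².
  53: 53 − 1² = 52, 53 − 2² = 49 = 7² ⇒ 53 = 2² + 7².
  Combine using the Brahmagupta–Fibonacci identity (a² + b²)(c² + d²) = (ac − bd)² + (ad + bc)² = (ac + bd)² + (ad − bc)²:
  5 · 53 = 265: from (1² + 2²)(2² + 7²), take (1·2 − 2·7, 1·7 + 2·2) = (2 − 14, 7 + 4) = (-12, 11); dropping signs (only squares matter) gives (12, 11); check 12² + 11² = 144 + 121 = 265 ✓.
Step 4: Order so x ≤ y and verify: 11² + 12² = 121 + 144 = 265 = n. ✓

n = 265 = 11² + 12² (one valid representation with x ≤ y).


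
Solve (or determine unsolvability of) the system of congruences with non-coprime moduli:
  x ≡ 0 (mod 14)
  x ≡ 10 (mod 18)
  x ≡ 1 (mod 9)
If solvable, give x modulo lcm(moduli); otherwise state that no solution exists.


Moduli 14, 18, 9 are not pairwise coprime, so CRT works modulo lcm(m_i) when all pairwise compatibility conditions hold.
Pairwise compatibility: gcd(m_i, m_j) must divide a_i - a_j for every pair.
Merge one congruence at a time:
  Start: x ≡ 0 (mod 14).
  Combine with x ≡ 10 (mod 18): gcd(14, 18) = 2; 10 - 0 = 10, which IS divisible by 2, so compatible.
    Write x = 0 + 14·t and substitute into x ≡ 10 (mod 18): 14·t ≡ 10 − 0 = 10 (mod 18).
    Divide the congruence (and modulus) by g = 2: 7·t ≡ 5 (mod 9).
    The inverse of 7 mod 9 is 4 (since 7·4 = 28 = 3·9 + 1), so t ≡ 4·5 = 20 ≡ 2 (mod 9).
    Then x = 0 + 14·2 = 28, valid modulo lcm(14, 18) = 126: x ≡ 28 (mod 126).
  Combine with x ≡ 1 (mod 9): gcd(126, 9) = 9; 1 - 28 = -27, which IS divisible by 9, so compatible.
    Write x = 28 + 126·t and substitute into x ≡ 1 (mod 9): 126·t ≡ 1 − 28 = -27 (mod 9).
    Divide the congruence (and modulus) by g = 9: 14·t ≡ -3 (mod 1).
    Modulo 1 every t works; take t = 0.
    Then x = 28 + 126·0 = 28, valid modulo lcm(126, 9) = 126: x ≡ 28 (mod 126).
Verify: 28 mod 14 = 0, 28 mod 18 = 10, 28 mod 9 = 1.

x ≡ 28 (mod 126).


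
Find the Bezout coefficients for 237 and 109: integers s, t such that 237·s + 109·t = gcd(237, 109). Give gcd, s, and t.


Euclidean algorithm on (237, 109) — divide until remainder is 0:
  237 = 2 · 109 + 19
  109 = 5 · 19 + 14
  19 = 1 · 14 + 5
  14 = 2 · 5 + 4
  5 = 1 · 4 + 1
  4 = 4 · 1 + 0
gcd(237, 109) = 1.
Track Bezout coefficients alongside the remainders: start with r₀ = 237 = a·1 + b·0 (s = 1, t = 0) and r₁ = 109 = a·0 + b·1 (s = 0, t = 1); each new remainder r_{k+1} = r_{k-1} − q_k·r_k inherits s_{k+1} = s_{k-1} − q_k·s_k, t_{k+1} = t_{k-1} − q_k·t_k, so r_k = a·s_k + b·t_k at every step:
  q = 2: r = 19, s = 1 − 2·0 = 1, t = 0 − 2·1 = -2  (check: 237·1 + 109·(-2) = 19)
  q = 5: r = 14, s = 0 − 5·1 = -5, t = 1 − 5·(-2) = 11  (check: 237·(-5) + 109·11 = 14)
  q = 1: r = 5, s = 1 − 1·(-5) = 6, t = -2 − 1·11 = -13  (check: 237·6 + 109·(-13) = 5)
  q = 2: r = 4, s = -5 − 2·6 = -17, t = 11 − 2·(-13) = 37  (check: 237·(-17) + 109·37 = 4)
  q = 1: r = 1, s = 6 − 1·(-17) = 23, t = -13 − 1·37 = -50  (check: 237·23 + 109·(-50) = 1)
The row with r = 1 (the gcd) gives the Bezout coefficients s = 23, t = -50.
Result: 237 · (23) + 109 · (-50) = 1.

gcd(237, 109) = 1; s = 23, t = -50 (check: 237·23 + 109·(-50) = 1).


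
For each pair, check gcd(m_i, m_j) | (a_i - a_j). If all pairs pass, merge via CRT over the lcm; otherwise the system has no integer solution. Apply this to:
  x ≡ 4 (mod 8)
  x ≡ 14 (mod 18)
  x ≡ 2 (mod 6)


Moduli 8, 18, 6 are not pairwise coprime, so CRT works modulo lcm(m_i) when all pairwise compatibility conditions hold.
Pairwise compatibility: gcd(m_i, m_j) must divide a_i - a_j for every pair.
Merge one congruence at a time:
  Start: x ≡ 4 (mod 8).
  Combine with x ≡ 14 (mod 18): gcd(8, 18) = 2; 14 - 4 = 10, which IS divisible by 2, so compatible.
    Write x = 4 + 8·t and substitute into x ≡ 14 (mod 18): 8·t ≡ 14 − 4 = 10 (mod 18).
    Divide the congruence (and modulus) by g = 2: 4·t ≡ 5 (mod 9).
    The inverse of 4 mod 9 is 7 (since 4·7 = 28 = 3·9 + 1), so t ≡ 7·5 = 35 ≡ 8 (mod 9).
    Then x = 4 + 8·8 = 68, valid modulo lcm(8, 18) = 72: x ≡ 68 (mod 72).
  Combine with x ≡ 2 (mod 6): gcd(72, 6) = 6; 2 - 68 = -66, which IS divisible by 6, so compatible.
    Write x = 68 + 72·t and substitute into x ≡ 2 (mod 6): 72·t ≡ 2 − 68 = -66 (mod 6).
    Divide the congruence (and modulus) by g = 6: 12·t ≡ -11 (mod 1).
    Modulo 1 every t works; take t = 0.
    Then x = 68 + 72·0 = 68, valid modulo lcm(72, 6) = 72: x ≡ 68 (mod 72).
Verify: 68 mod 8 = 4, 68 mod 18 = 14, 68 mod 6 = 2.

x ≡ 68 (mod 72).


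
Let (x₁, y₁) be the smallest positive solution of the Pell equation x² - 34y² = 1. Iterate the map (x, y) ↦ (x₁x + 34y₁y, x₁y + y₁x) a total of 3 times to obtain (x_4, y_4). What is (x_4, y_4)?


Step 1: Find the fundamental solution (x₁, y₁) of x² - 34y² = 1.
  Expand √34 as a continued fraction. a₀ = ⌊√34⌋ = 5; iterate m_{k+1} = d_k·a_k − m_k, d_{k+1} = (34 − m_{k+1}²)/d_k, a_{k+1} = ⌊(a₀ + m_{k+1})/d_{k+1}⌋ (starting m₀ = 0, d₀ = 1), with convergents p_k = a_k·p_{k-1} + p_{k-2}, q_k = a_k·q_{k-1} + q_{k-2} (p₋₁ = 1, q₋₁ = 0):
  k = 0: a₀ = 5; p₀/q₀ = 5/1; p₀² − 34·q₀² = 25 − 34 = -9.
  k = 1: m = 5, d = 9, a = ⌊(5 + 5)/9⌋ = 1; p/q = (1·5 + 1)/(1·1 + 0) = 6/1; p² − 34·q² = 36 − 34 = 2.
  k = 2: m = 4, d = 2, a = ⌊(5 + 4)/2⌋ = 4; p/q = (4·6 + 5)/(4·1 + 1) = 29/5; p² − 34·q² = 841 − 850 = -9.
  k = 3: m = 4, d = 9, a = ⌊(5 + 4)/9⌋ = 1; p/q = (1·29 + 6)/(1·5 + 1) = 35/6; p² − 34·q² = 1225 − 1224 = 1.
  The first convergent with p² − 34·q² = 1 gives the fundamental solution (x₁, y₁) = (35, 6).
Step 2: Apply the recurrence (x_{n+1}, y_{n+1}) = (x₁x_n + 34y₁y_n, x₁y_n + y₁x_n) repeatedly.
  From (x_1, y_1) = (35, 6): x_2 = 35·35 + 34·6·6 = 2449; y_2 = 35·6 + 6·35 = 420.
  From (x_2, y_2) = (2449, 420): x_3 = 35·2449 + 34·6·420 = 171395; y_3 = 35·420 + 6·2449 = 29394.
  From (x_3, y_3) = (171395, 29394): x_4 = 35·171395 + 34·6·29394 = 11995201; y_4 = 35·29394 + 6·171395 = 2057160.
Step 3: Verify x_4² - 34·y_4² = 143884847030401 - 143884847030400 = 1 (should be 1). ✓

(x_1, y_1) = (35, 6); (x_4, y_4) = (11995201, 2057160).


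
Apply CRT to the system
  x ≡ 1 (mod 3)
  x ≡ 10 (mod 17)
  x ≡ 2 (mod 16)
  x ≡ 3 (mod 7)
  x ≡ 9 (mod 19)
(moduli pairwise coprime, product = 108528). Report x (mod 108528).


Product of moduli M = 3 · 17 · 16 · 7 · 19 = 108528.
Merge one congruence at a time:
  Start: x ≡ 1 (mod 3).
  Combine with x ≡ 10 (mod 17); new modulus lcm = 51.
    Write x = 1 + 3·t and substitute into x ≡ 10 (mod 17): 3·t ≡ 10 − 1 = 9 (mod 17).
    The inverse of 3 mod 17 is 6 (since 3·6 = 18 = 1·17 + 1), so t ≡ 6·9 = 54 ≡ 3 (mod 17).
    Then x = 1 + 3·3 = 10, valid modulo lcm(3, 17) = 51: x ≡ 10 (mod 51).
  Combine with x ≡ 2 (mod 16); new modulus lcm = 816.
    Write x = 10 + 51·t and substitute into x ≡ 2 (mod 16): 51·t ≡ 2 − 10 = -8 (mod 16).
    Reduce coefficients mod 16: 3·t ≡ 8 (mod 16).
    The inverse of 3 mod 16 is 11 (since 3·11 = 33 = 2·16 + 1), so t ≡ 11·8 = 88 ≡ 8 (mod 16).
    Then x = 10 + 51·8 = 418, valid modulo lcm(51, 16) = 816: x ≡ 418 (mod 816).
  Combine with x ≡ 3 (mod 7); new modulus lcm = 5712.
    Write x = 418 + 816·t and substitute into x ≡ 3 (mod 7): 816·t ≡ 3 − 418 = -415 (mod 7).
    Reduce coefficients mod 7: 4·t ≡ 5 (mod 7).
    The inverse of 4 mod 7 is 2 (since 4·2 = 8 = 1·7 + 1), so t ≡ 2·5 = 10 ≡ 3 (mod 7).
    Then x = 418 + 816·3 = 2866, valid modulo lcm(816, 7) = 5712: x ≡ 2866 (mod 5712).
  Combine with x ≡ 9 (mod 19); new modulus lcm = 108528.
    Write x = 2866 + 5712·t and substitute into x ≡ 9 (mod 19): 5712·t ≡ 9 − 2866 = -2857 (mod 19).
    Reduce coefficients mod 19: 12·t ≡ 12 (mod 19).
    The inverse of 12 mod 19 is 8 (since 12·8 = 96 = 5·19 + 1), so t ≡ 8·12 = 96 ≡ 1 (mod 19).
    Then x = 2866 + 5712·1 = 8578, valid modulo lcm(5712, 19) = 108528: x ≡ 8578 (mod 108528).
Verify against each original: 8578 mod 3 = 1, 8578 mod 17 = 10, 8578 mod 16 = 2, 8578 mod 7 = 3, 8578 mod 19 = 9.

x ≡ 8578 (mod 108528).
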